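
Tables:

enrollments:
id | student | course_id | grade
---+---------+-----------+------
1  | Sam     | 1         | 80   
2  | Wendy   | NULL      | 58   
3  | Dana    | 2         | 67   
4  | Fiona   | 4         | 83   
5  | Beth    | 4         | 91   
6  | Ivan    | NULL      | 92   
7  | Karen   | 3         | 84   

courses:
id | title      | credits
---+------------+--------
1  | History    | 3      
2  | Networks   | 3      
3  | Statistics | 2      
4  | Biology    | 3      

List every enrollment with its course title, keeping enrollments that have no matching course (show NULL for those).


LEFT JOIN keeps every row from enrollments (the left table); where course_id has no match in courses, the course columns become NULL. Walk through each enrollment:
  - enrollment 1 (Sam): course_id=1 -> matches History
  - enrollment 2 (Wendy): course_id=NULL, no match -> kept with NULL
  - enrollment 3 (Dana): course_id=2 -> matches Networks
  - enrollment 4 (Fiona): course_id=4 -> matches Biology
  - enrollment 5 (Beth): course_id=4 -> matches Biology
  - enrollment 6 (Ivan): course_id=NULL, no match -> kept with NULL
  - enrollment 7 (Karen): course_id=3 -> matches Statistics
All 7 rows appear; 2 have NULL course.

SQL:
SELECT a.student, b.title AS course
FROM enrollments a
LEFT JOIN courses b ON a.course_id = b.id

Result:
student | course    
--------+-----------
Sam     | History   
Wendy   | NULL      
Dana    | Networks  
Fiona   | Biology   
Beth    | Biology   
Ivan    | NULL      
Karen   | Statistics


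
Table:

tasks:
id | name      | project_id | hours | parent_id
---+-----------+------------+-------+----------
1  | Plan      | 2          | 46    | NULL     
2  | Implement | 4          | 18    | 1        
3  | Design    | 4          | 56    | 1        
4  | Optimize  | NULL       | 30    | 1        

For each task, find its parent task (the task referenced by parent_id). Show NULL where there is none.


This is a self-join: tasks is joined to a second copy of itself, matching each row's parent_id to another row's id. Use LEFT JOIN so rows with parent_id=NULL are kept.
  - task 1 (Plan): parent_id=NULL -> NULL
  - task 2 (Implement): parent_id=1 -> Plan
  - task 3 (Design): parent_id=1 -> Plan
  - task 4 (Optimize): parent_id=1 -> Plan

SQL:
SELECT a.name AS item, b.name AS parent
FROM tasks a
LEFT JOIN tasks b ON a.parent_id = b.id

Result:
item      | parent
----------+-------
Plan      | NULL  
Implement | Plan  
Design    | Plan  
Optimize  | Plan  


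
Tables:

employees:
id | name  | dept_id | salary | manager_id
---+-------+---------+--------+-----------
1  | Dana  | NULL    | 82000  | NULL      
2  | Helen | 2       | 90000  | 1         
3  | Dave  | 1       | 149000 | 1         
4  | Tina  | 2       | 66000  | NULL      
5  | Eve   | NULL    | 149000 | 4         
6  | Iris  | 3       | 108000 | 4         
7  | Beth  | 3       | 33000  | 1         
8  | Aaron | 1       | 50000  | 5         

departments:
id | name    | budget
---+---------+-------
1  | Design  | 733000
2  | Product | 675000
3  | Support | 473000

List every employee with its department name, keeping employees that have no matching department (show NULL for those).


LEFT JOIN keeps every row from employees (the left table); where dept_id has no match in departments, the department columns become NULL. Walk through each employee:
  - employee 1 (Dana): dept_id=NULL, no match -> kept with NULL
  - employee 2 (Helen): dept_id=2 -> matches Product
  - employee 3 (Dave): dept_id=1 -> matches Design
  - employee 4 (Tina): dept_id=2 -> matches Product
  - employee 5 (Eve): dept_id=NULL, no match -> kept with NULL
  - employee 6 (Iris): dept_id=3 -> matches Support
  - employee 7 (Beth): dept_id=3 -> matches Support
  - employee 8 (Aaron): dept_id=1 -> matches Design
All 8 rows appear; 2 have NULL department.

SQL:
SELECT a.name, b.name AS department
FROM employees a
LEFT JOIN departments b ON a.dept_id = b.id

Result:
name  | department
------+-----------
Dana  | NULL      
Helen | Product   
Dave  | Design    
Tina  | Product   
Eve   | NULL      
Iris  | Support   
Beth  | Support   
Aaron | Design    


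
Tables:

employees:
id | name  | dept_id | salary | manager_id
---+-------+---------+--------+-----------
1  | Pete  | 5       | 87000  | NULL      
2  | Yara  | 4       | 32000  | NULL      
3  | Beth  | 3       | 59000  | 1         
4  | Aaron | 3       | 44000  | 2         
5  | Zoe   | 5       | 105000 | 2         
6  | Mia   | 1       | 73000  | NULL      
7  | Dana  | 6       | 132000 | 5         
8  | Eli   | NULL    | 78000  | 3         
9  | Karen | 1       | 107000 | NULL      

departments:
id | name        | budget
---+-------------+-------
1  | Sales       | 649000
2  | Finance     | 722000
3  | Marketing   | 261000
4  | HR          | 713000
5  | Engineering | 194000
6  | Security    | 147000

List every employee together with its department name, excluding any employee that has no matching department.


INNER JOIN keeps only employees rows whose dept_id matches an id in departments. Walk through each employee:
  - employee 1 (Pete): dept_id=5 -> matches Engineering
  - employee 2 (Yara): dept_id=4 -> matches HR
  - employee 3 (Beth): dept_id=3 -> matches Marketing
  - employee 4 (Aaron): dept_id=3 -> matches Marketing
  - employee 5 (Zoe): dept_id=5 -> matches Engineering
  - employee 6 (Mia): dept_id=1 -> matches Sales
  - employee 7 (Dana): dept_id=6 -> matches Security
  - employee 8 (Eli): dept_id=NULL, no match -> dropped
  - employee 9 (Karen): dept_id=1 -> matches Sales
So 1 of 9 rows is dropped.

SQL:
SELECT a.name, b.name AS department
FROM employees a
INNER JOIN departments b ON a.dept_id = b.id

Result:
name  | department 
------+------------
Pete  | Engineering
Yara  | HR         
Beth  | Marketing  
Aaron | Marketing  
Zoe   | Engineering
Mia   | Sales      
Dana  | Security   
Karen | Sales      


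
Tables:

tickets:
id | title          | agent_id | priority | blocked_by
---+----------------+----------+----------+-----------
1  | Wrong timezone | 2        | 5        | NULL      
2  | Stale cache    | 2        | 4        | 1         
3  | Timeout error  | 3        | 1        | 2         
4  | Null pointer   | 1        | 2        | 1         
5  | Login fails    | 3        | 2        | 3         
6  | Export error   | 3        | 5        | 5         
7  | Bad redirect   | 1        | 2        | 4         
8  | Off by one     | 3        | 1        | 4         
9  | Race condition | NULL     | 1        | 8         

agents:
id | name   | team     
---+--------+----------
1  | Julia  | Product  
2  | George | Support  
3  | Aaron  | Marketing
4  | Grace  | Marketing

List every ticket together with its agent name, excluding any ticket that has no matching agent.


INNER JOIN keeps only tickets rows whose agent_id matches an id in agents. Walk through each ticket:
  - ticket 1 (Wrong timezone): agent_id=2 -> matches George
  - ticket 2 (Stale cache): agent_id=2 -> matches George
  - ticket 3 (Timeout error): agent_id=3 -> matches Aaron
  - ticket 4 (Null pointer): agent_id=1 -> matches Julia
  - ticket 5 (Login fails): agent_id=3 -> matches Aaron
  - ticket 6 (Export error): agent_id=3 -> matches Aaron
  - ticket 7 (Bad redirect): agent_id=1 -> matches Julia
  - ticket 8 (Off by one): agent_id=3 -> matches Aaron
  - ticket 9 (Race condition): agent_id=NULL, no match -> dropped
So 1 of 9 rows is dropped.

SQL:
SELECT a.title, b.name AS agent
FROM tickets a
INNER JOIN agents b ON a.agent_id = b.id

Result:
title          | agent 
---------------+-------
Wrong timezone | George
Stale cache    | George
Timeout error  | Aaron 
Null pointer   | Julia 
Login fails    | Aaron 
Export error   | Aaron 
Bad redirect   | Julia 
Off by one     | Aaron 


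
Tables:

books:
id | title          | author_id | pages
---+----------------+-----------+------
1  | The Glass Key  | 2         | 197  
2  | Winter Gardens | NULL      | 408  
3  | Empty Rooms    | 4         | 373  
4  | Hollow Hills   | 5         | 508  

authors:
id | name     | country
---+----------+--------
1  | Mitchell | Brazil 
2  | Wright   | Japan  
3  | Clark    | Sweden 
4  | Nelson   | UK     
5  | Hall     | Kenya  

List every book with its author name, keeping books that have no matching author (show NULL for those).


LEFT JOIN keeps every row from books (the left table); where author_id has no match in authors, the author columns become NULL. Walk through each book:
  - book 1 (The Glass Key): author_id=2 -> matches Wright
  - book 2 (Winter Gardens): author_id=NULL, no match -> kept with NULL
  - book 3 (Empty Rooms): author_id=4 -> matches Nelson
  - book 4 (Hollow Hills): author_id=5 -> matches Hall
All 4 rows appear; 1 has NULL author.

SQL:
SELECT a.title, b.name AS author
FROM books a
LEFT JOIN authors b ON a.author_id = b.id

Result:
title          | author
---------------+-------
The Glass Key  | Wright
Winter Gardens | NULL  
Empty Rooms    | Nelson
Hollow Hills   | Hall  


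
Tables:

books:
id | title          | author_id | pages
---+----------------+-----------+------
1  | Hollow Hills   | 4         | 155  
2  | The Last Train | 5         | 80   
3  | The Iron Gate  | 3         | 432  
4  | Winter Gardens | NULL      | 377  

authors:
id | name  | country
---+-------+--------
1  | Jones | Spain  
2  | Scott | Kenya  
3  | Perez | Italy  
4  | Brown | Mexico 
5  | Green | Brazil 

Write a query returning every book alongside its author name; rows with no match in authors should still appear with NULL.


LEFT JOIN keeps every row from books (the left table); where author_id has no match in authors, the author columns become NULL. Walk through each book:
  - book 1 (Hollow Hills): author_id=4 -> matches Brown
  - book 2 (The Last Train): author_id=5 -> matches Green
  - book 3 (The Iron Gate): author_id=3 -> matches Perez
  - book 4 (Winter Gardens): author_id=NULL, no match -> kept with NULL
All 4 rows appear; 1 has NULL author.

SQL:
SELECT a.title, b.name AS author
FROM books a
LEFT JOIN authors b ON a.author_id = b.id

Result:
title          | author
---------------+-------
Hollow Hills   | Brown 
The Last Train | Green 
The Iron Gate  | Perez 
Winter Gardens | NULL  


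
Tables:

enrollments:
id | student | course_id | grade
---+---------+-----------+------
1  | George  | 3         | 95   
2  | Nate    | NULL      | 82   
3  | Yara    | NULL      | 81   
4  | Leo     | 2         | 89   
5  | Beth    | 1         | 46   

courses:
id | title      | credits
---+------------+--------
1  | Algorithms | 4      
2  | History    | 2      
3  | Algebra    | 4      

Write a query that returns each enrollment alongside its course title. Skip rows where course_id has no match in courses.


INNER JOIN keeps only enrollments rows whose course_id matches an id in courses. Walk through each enrollment:
  - enrollment 1 (George): course_id=3 -> matches Algebra
  - enrollment 2 (Nate): course_id=NULL, no match -> dropped
  - enrollment 3 (Yara): course_id=NULL, no match -> dropped
  - enrollment 4 (Leo): course_id=2 -> matches History
  - enrollment 5 (Beth): course_id=1 -> matches Algorithms
So 2 of 5 rows are dropped.

SQL:
SELECT a.student, b.title AS course
FROM enrollments a
INNER JOIN courses b ON a.course_id = b.id

Result:
student | course    
--------+-----------
George  | Algebra   
Leo     | History   
Beth    | Algorithms


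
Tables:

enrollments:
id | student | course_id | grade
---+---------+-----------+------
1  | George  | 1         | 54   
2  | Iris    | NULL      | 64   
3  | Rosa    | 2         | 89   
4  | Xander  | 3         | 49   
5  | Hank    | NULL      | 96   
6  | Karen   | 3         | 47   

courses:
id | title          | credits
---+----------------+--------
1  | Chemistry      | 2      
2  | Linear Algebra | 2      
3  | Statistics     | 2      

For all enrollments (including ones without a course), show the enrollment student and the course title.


LEFT JOIN keeps every row from enrollments (the left table); where course_id has no match in courses, the course columns become NULL. Walk through each enrollment:
  - enrollment 1 (George): course_id=1 -> matches Chemistry
  - enrollment 2 (Iris): course_id=NULL, no match -> kept with NULL
  - enrollment 3 (Rosa): course_id=2 -> matches Linear Algebra
  - enrollment 4 (Xander): course_id=3 -> matches Statistics
  - enrollment 5 (Hank): course_id=NULL, no match -> kept with NULL
  - enrollment 6 (Karen): course_id=3 -> matches Statistics
All 6 rows appear; 2 have NULL course.

SQL:
SELECT a.student, b.title AS course
FROM enrollments a
LEFT JOIN courses b ON a.course_id = b.id

Result:
student | course        
--------+---------------
George  | Chemistry     
Iris    | NULL          
Rosa    | Linear Algebra
Xander  | Statistics    
Hank    | NULL          
Karen   | Statistics    


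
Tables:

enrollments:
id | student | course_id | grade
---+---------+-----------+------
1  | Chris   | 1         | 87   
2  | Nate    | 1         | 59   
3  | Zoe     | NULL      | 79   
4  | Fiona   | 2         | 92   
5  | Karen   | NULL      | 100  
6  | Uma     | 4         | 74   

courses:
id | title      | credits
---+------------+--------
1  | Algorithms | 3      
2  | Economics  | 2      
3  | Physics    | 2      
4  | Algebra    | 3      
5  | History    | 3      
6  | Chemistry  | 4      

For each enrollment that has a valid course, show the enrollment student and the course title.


INNER JOIN keeps only enrollments rows whose course_id matches an id in courses. Walk through each enrollment:
  - enrollment 1 (Chris): course_id=1 -> matches Algorithms
  - enrollment 2 (Nate): course_id=1 -> matches Algorithms
  - enrollment 3 (Zoe): course_id=NULL, no match -> dropped
  - enrollment 4 (Fiona): course_id=2 -> matches Economics
  - enrollment 5 (Karen): course_id=NULL, no match -> dropped
  - enrollment 6 (Uma): course_id=4 -> matches Algebra
So 2 of 6 rows are dropped.

SQL:
SELECT a.student, b.title AS course
FROM enrollments a
INNER JOIN courses b ON a.course_id = b.id

Result:
student | course    
--------+-----------
Chris   | Algorithms
Nate    | Algorithms
Fiona   | Economics 
Uma     | Algebra   


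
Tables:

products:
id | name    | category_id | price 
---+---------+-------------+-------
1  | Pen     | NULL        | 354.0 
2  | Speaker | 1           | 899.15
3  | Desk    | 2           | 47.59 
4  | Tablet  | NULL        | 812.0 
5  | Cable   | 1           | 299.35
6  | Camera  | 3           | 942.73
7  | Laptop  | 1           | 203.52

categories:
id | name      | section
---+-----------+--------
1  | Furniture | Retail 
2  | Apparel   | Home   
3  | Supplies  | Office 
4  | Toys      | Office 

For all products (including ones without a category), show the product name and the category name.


LEFT JOIN keeps every row from products (the left table); where category_id has no match in categories, the category columns become NULL. Walk through each product:
  - product 1 (Pen): category_id=NULL, no match -> kept with NULL
  - product 2 (Speaker): category_id=1 -> matches Furniture
  - product 3 (Desk): category_id=2 -> matches Apparel
  - product 4 (Tablet): category_id=NULL, no match -> kept with NULL
  - product 5 (Cable): category_id=1 -> matches Furniture
  - product 6 (Camera): category_id=3 -> matches Supplies
  - product 7 (Laptop): category_id=1 -> matches Furniture
All 7 rows appear; 2 have NULL category.

SQL:
SELECT a.name, b.name AS category
FROM products a
LEFT JOIN categories b ON a.category_id = b.id

Result:
name    | category 
--------+----------
Pen     | NULL     
Speaker | Furniture
Desk    | Apparel  
Tablet  | NULL     
Cable   | Furniture
Camera  | Supplies 
Laptop  | Furniture


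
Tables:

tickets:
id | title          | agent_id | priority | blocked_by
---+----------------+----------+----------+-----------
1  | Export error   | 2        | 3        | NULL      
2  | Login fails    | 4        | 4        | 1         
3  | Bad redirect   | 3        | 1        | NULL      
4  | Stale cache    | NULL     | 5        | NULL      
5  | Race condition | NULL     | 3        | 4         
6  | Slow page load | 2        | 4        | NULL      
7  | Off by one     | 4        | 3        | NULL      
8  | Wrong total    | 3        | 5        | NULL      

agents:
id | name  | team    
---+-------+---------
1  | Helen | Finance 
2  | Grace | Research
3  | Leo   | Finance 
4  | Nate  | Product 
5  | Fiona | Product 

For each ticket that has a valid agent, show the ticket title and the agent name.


INNER JOIN keeps only tickets rows whose agent_id matches an id in agents. Walk through each ticket:
  - ticket 1 (Export error): agent_id=2 -> matches Grace
  - ticket 2 (Login fails): agent_id=4 -> matches Nate
  - ticket 3 (Bad redirect): agent_id=3 -> matches Leo
  - ticket 4 (Stale cache): agent_id=NULL, no match -> dropped
  - ticket 5 (Race condition): agent_id=NULL, no match -> dropped
  - ticket 6 (Slow page load): agent_id=2 -> matches Grace
  - ticket 7 (Off by one): agent_id=4 -> matches Nate
  - ticket 8 (Wrong total): agent_id=3 -> matches Leo
So 2 of 8 rows are dropped.

SQL:
SELECT a.title, b.name AS agent
FROM tickets a
INNER JOIN agents b ON a.agent_id = b.id

Result:
title          | agent
---------------+------
Export error   | Grace
Login fails    | Nate 
Bad redirect   | Leo  
Slow page load | Grace
Off by one     | Nate 
Wrong total    | Leo  


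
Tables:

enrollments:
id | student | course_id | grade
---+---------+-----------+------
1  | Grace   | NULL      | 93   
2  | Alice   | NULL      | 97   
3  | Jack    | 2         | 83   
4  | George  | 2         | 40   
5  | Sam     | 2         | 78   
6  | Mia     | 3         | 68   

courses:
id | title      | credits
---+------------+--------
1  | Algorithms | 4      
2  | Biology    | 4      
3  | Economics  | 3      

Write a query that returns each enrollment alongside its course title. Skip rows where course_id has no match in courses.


INNER JOIN keeps only enrollments rows whose course_id matches an id in courses. Walk through each enrollment:
  - enrollment 1 (Grace): course_id=NULL, no match -> dropped
  - enrollment 2 (Alice): course_id=NULL, no match -> dropped
  - enrollment 3 (Jack): course_id=2 -> matches Biology
  - enrollment 4 (George): course_id=2 -> matches Biology
  - enrollment 5 (Sam): course_id=2 -> matches Biology
  - enrollment 6 (Mia): course_id=3 -> matches Economics
So 2 of 6 rows are dropped.

SQL:
SELECT a.student, b.title AS course
FROM enrollments a
INNER JOIN courses b ON a.course_id = b.id

Result:
student | course   
--------+----------
Jack    | Biology  
George  | Biology  
Sam     | Biology  
Mia     | Economics


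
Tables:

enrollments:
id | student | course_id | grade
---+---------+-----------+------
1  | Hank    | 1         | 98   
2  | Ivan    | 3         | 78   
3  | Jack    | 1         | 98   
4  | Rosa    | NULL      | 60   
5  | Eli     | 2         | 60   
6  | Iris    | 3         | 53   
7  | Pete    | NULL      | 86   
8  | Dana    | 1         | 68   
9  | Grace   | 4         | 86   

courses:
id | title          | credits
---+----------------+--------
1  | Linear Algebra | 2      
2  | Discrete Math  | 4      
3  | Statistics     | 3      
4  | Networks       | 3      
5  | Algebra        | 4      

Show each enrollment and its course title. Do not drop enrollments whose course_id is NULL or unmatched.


LEFT JOIN keeps every row from enrollments (the left table); where course_id has no match in courses, the course columns become NULL. Walk through each enrollment:
  - enrollment 1 (Hank): course_id=1 -> matches Linear Algebra
  - enrollment 2 (Ivan): course_id=3 -> matches Statistics
  - enrollment 3 (Jack): course_id=1 -> matches Linear Algebra
  - enrollment 4 (Rosa): course_id=NULL, no match -> kept with NULL
  - enrollment 5 (Eli): course_id=2 -> matches Discrete Math
  - enrollment 6 (Iris): course_id=3 -> matches Statistics
  - enrollment 7 (Pete): course_id=NULL, no match -> kept with NULL
  - enrollment 8 (Dana): course_id=1 -> matches Linear Algebra
  - enrollment 9 (Grace): course_id=4 -> matches Networks
All 9 rows appear; 2 have NULL course.

SQL:
SELECT a.student, b.title AS course
FROM enrollments a
LEFT JOIN courses b ON a.course_id = b.id

Result:
student | course        
--------+---------------
Hank    | Linear Algebra
Ivan    | Statistics    
Jack    | Linear Algebra
Rosa    | NULL          
Eli     | Discrete Math 
Iris    | Statistics    
Pete    | NULL          
Dana    | Linear Algebra
Grace   | Networks      


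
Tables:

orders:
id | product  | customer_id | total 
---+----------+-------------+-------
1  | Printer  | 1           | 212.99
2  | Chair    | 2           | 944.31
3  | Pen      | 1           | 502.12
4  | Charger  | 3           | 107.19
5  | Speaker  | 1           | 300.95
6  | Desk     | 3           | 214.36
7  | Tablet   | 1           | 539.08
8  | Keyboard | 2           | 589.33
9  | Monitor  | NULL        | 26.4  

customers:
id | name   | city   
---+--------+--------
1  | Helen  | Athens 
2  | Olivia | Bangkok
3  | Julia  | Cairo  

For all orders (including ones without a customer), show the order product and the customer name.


LEFT JOIN keeps every row from orders (the left table); where customer_id has no match in customers, the customer columns become NULL. Walk through each order:
  - order 1 (Printer): customer_id=1 -> matches Helen
  - order 2 (Chair): customer_id=2 -> matches Olivia
  - order 3 (Pen): customer_id=1 -> matches Helen
  - order 4 (Charger): customer_id=3 -> matches Julia
  - order 5 (Speaker): customer_id=1 -> matches Helen
  - order 6 (Desk): customer_id=3 -> matches Julia
  - order 7 (Tablet): customer_id=1 -> matches Helen
  - order 8 (Keyboard): customer_id=2 -> matches Olivia
  - order 9 (Monitor): customer_id=NULL, no match -> kept with NULL
All 9 rows appear; 1 has NULL customer.

SQL:
SELECT a.product, b.name AS customer
FROM orders a
LEFT JOIN customers b ON a.customer_id = b.id

Result:
product  | customer
---------+---------
Printer  | Helen   
Chair    | Olivia  
Pen      | Helen   
Charger  | Julia   
Speaker  | Helen   
Desk     | Julia   
Tablet   | Helen   
Keyboard | Olivia  
Monitor  | NULL    


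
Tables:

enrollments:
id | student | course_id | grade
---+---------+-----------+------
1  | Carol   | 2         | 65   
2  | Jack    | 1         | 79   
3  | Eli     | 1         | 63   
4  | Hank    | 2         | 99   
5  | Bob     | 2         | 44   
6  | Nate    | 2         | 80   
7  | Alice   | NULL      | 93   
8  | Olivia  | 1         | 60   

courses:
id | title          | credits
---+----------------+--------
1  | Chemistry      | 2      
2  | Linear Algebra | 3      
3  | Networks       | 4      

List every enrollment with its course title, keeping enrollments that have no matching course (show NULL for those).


LEFT JOIN keeps every row from enrollments (the left table); where course_id has no match in courses, the course columns become NULL. Walk through each enrollment:
  - enrollment 1 (Carol): course_id=2 -> matches Linear Algebra
  - enrollment 2 (Jack): course_id=1 -> matches Chemistry
  - enrollment 3 (Eli): course_id=1 -> matches Chemistry
  - enrollment 4 (Hank): course_id=2 -> matches Linear Algebra
  - enrollment 5 (Bob): course_id=2 -> matches Linear Algebra
  - enrollment 6 (Nate): course_id=2 -> matches Linear Algebra
  - enrollment 7 (Alice): course_id=NULL, no match -> kept with NULL
  - enrollment 8 (Olivia): course_id=1 -> matches Chemistry
All 8 rows appear; 1 has NULL course.

SQL:
SELECT a.student, b.title AS course
FROM enrollments a
LEFT JOIN courses b ON a.course_id = b.id

Result:
student | course        
--------+---------------
Carol   | Linear Algebra
Jack    | Chemistry     
Eli     | Chemistry     
Hank    | Linear Algebra
Bob     | Linear Algebra
Nate    | Linear Algebra
Alice   | NULL          
Olivia  | Chemistry     


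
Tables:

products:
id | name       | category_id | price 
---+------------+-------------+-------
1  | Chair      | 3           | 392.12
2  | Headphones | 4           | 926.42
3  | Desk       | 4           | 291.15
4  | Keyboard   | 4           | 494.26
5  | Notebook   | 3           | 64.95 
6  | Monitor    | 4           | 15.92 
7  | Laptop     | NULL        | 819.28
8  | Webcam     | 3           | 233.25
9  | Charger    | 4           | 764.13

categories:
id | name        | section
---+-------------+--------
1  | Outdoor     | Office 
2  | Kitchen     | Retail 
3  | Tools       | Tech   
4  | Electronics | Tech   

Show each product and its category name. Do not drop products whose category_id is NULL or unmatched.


LEFT JOIN keeps every row from products (the left table); where category_id has no match in categories, the category columns become NULL. Walk through each product:
  - product 1 (Chair): category_id=3 -> matches Tools
  - product 2 (Headphones): category_id=4 -> matches Electronics
  - product 3 (Desk): category_id=4 -> matches Electronics
  - product 4 (Keyboard): category_id=4 -> matches Electronics
  - product 5 (Notebook): category_id=3 -> matches Tools
  - product 6 (Monitor): category_id=4 -> matches Electronics
  - product 7 (Laptop): category_id=NULL, no match -> kept with NULL
  - product 8 (Webcam): category_id=3 -> matches Tools
  - product 9 (Charger): category_id=4 -> matches Electronics
All 9 rows appear; 1 has NULL category.

SQL:
SELECT a.name, b.name AS category
FROM products a
LEFT JOIN categories b ON a.category_id = b.id

Result:
name       | category   
-----------+------------
Chair      | Tools      
Headphones | Electronics
Desk       | Electronics
Keyboard   | Electronics
Notebook   | Tools      
Monitor    | Electronics
Laptop     | NULL       
Webcam     | Tools      
Charger    | Electronics


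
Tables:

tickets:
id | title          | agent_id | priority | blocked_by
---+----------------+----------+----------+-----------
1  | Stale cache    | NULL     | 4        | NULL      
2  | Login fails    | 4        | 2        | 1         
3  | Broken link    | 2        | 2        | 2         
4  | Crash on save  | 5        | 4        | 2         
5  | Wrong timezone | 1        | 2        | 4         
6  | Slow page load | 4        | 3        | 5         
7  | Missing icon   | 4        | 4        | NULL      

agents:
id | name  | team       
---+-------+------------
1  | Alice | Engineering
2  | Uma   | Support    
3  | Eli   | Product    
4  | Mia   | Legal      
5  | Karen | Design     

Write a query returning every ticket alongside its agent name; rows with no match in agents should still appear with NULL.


LEFT JOIN keeps every row from tickets (the left table); where agent_id has no match in agents, the agent columns become NULL. Walk through each ticket:
  - ticket 1 (Stale cache): agent_id=NULL, no match -> kept with NULL
  - ticket 2 (Login fails): agent_id=4 -> matches Mia
  - ticket 3 (Broken link): agent_id=2 -> matches Uma
  - ticket 4 (Crash on save): agent_id=5 -> matches Karen
  - ticket 5 (Wrong timezone): agent_id=1 -> matches Alice
  - ticket 6 (Slow page load): agent_id=4 -> matches Mia
  - ticket 7 (Missing icon): agent_id=4 -> matches Mia
All 7 rows appear; 1 has NULL agent.

SQL:
SELECT a.title, b.name AS agent
FROM tickets a
LEFT JOIN agents b ON a.agent_id = b.id

Result:
title          | agent
---------------+------
Stale cache    | NULL 
Login fails    | Mia  
Broken link    | Uma  
Crash on save  | Karen
Wrong timezone | Alice
Slow page load | Mia  
Missing icon   | Mia  


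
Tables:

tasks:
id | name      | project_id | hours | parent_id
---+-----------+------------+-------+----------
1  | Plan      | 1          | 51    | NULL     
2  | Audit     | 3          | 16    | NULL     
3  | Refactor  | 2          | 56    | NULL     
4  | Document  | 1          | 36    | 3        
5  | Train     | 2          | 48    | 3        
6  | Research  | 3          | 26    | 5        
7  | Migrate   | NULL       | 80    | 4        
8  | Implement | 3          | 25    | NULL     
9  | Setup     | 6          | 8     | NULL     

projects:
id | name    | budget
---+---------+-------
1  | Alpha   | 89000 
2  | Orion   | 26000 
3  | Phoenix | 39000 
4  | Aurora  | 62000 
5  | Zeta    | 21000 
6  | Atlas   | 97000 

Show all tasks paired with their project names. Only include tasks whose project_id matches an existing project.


INNER JOIN keeps only tasks rows whose project_id matches an id in projects. Walk through each task:
  - task 1 (Plan): project_id=1 -> matches Alpha
  - task 2 (Audit): project_id=3 -> matches Phoenix
  - task 3 (Refactor): project_id=2 -> matches Orion
  - task 4 (Document): project_id=1 -> matches Alpha
  - task 5 (Train): project_id=2 -> matches Orion
  - task 6 (Research): project_id=3 -> matches Phoenix
  - task 7 (Migrate): project_id=NULL, no match -> dropped
  - task 8 (Implement): project_id=3 -> matches Phoenix
  - task 9 (Setup): project_id=6 -> matches Atlas
So 1 of 9 rows is dropped.

SQL:
SELECT a.name, b.name AS project
FROM tasks a
INNER JOIN projects b ON a.project_id = b.id

Result:
name      | project
----------+--------
Plan      | Alpha  
Audit     | Phoenix
Refactor  | Orion  
Document  | Alpha  
Train     | Orion  
Research  | Phoenix
Implement | Phoenix
Setup     | Atlas  


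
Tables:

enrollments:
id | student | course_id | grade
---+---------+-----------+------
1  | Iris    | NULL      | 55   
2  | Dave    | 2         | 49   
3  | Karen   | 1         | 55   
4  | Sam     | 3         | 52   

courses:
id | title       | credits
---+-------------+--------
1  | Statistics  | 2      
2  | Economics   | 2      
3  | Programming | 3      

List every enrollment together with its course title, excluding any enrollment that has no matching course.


INNER JOIN keeps only enrollments rows whose course_id matches an id in courses. Walk through each enrollment:
  - enrollment 1 (Iris): course_id=NULL, no match -> dropped
  - enrollment 2 (Dave): course_id=2 -> matches Economics
  - enrollment 3 (Karen): course_id=1 -> matches Statistics
  - enrollment 4 (Sam): course_id=3 -> matches Programming
So 1 of 4 rows is dropped.

SQL:
SELECT a.student, b.title AS course
FROM enrollments a
INNER JOIN courses b ON a.course_id = b.id

Result:
student | course     
--------+------------
Dave    | Economics  
Karen   | Statistics 
Sam     | Programming


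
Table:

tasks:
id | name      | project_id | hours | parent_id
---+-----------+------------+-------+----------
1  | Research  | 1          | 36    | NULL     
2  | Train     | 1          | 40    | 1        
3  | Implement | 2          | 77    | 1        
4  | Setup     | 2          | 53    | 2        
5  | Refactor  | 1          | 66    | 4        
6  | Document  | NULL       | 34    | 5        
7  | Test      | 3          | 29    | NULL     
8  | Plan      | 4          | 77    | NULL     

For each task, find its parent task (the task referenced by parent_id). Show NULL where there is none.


This is a self-join: tasks is joined to a second copy of itself, matching each row's parent_id to another row's id. Use LEFT JOIN so rows with parent_id=NULL are kept.
  - task 1 (Research): parent_id=NULL -> NULL
  - task 2 (Train): parent_id=1 -> Research
  - task 3 (Implement): parent_id=1 -> Research
  - task 4 (Setup): parent_id=2 -> Train
  - task 5 (Refactor): parent_id=4 -> Setup
  - task 6 (Document): parent_id=5 -> Refactor
  - task 7 (Test): parent_id=NULL -> NULL
  - task 8 (Plan): parent_id=NULL -> NULL

SQL:
SELECT a.name AS item, b.name AS parent
FROM tasks a
LEFT JOIN tasks b ON a.parent_id = b.id

Result:
item      | parent  
----------+---------
Research  | NULL    
Train     | Research
Implement | Research
Setup     | Train   
Refactor  | Setup   
Document  | Refactor
Test      | NULL    
Plan      | NULL    


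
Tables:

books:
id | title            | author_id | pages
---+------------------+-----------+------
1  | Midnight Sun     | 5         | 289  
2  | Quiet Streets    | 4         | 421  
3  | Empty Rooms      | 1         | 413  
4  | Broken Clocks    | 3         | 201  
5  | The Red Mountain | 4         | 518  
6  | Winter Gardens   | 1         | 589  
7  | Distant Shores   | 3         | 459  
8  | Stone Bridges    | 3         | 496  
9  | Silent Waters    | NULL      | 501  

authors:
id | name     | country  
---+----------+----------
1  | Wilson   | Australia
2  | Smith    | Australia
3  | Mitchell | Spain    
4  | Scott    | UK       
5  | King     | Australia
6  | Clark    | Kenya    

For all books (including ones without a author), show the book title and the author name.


LEFT JOIN keeps every row from books (the left table); where author_id has no match in authors, the author columns become NULL. Walk through each book:
  - book 1 (Midnight Sun): author_id=5 -> matches King
  - book 2 (Quiet Streets): author_id=4 -> matches Scott
  - book 3 (Empty Rooms): author_id=1 -> matches Wilson
  - book 4 (Broken Clocks): author_id=3 -> matches Mitchell
  - book 5 (The Red Mountain): author_id=4 -> matches Scott
  - book 6 (Winter Gardens): author_id=1 -> matches Wilson
  - book 7 (Distant Shores): author_id=3 -> matches Mitchell
  - book 8 (Stone Bridges): author_id=3 -> matches Mitchell
  - book 9 (Silent Waters): author_id=NULL, no match -> kept with NULL
All 9 rows appear; 1 has NULL author.

SQL:
SELECT a.title, b.name AS author
FROM books a
LEFT JOIN authors b ON a.author_id = b.id

Result:
title            | author  
-----------------+---------
Midnight Sun     | King    
Quiet Streets    | Scott   
Empty Rooms      | Wilson  
Broken Clocks    | Mitchell
The Red Mountain | Scott   
Winter Gardens   | Wilson  
Distant Shores   | Mitchell
Stone Bridges    | Mitchell
Silent Waters    | NULL    


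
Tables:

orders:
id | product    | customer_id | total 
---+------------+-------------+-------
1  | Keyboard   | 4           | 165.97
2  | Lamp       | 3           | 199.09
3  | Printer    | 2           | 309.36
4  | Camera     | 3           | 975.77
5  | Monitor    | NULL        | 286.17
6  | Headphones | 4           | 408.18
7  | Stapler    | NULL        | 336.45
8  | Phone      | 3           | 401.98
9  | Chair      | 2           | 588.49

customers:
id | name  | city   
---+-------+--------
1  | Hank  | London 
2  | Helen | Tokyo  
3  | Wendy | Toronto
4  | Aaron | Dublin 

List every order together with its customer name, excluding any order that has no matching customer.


INNER JOIN keeps only orders rows whose customer_id matches an id in customers. Walk through each order:
  - order 1 (Keyboard): customer_id=4 -> matches Aaron
  - order 2 (Lamp): customer_id=3 -> matches Wendy
  - order 3 (Printer): customer_id=2 -> matches Helen
  - order 4 (Camera): customer_id=3 -> matches Wendy
  - order 5 (Monitor): customer_id=NULL, no match -> dropped
  - order 6 (Headphones): customer_id=4 -> matches Aaron
  - order 7 (Stapler): customer_id=NULL, no match -> dropped
  - order 8 (Phone): customer_id=3 -> matches Wendy
  - order 9 (Chair): customer_id=2 -> matches Helen
So 2 of 9 rows are dropped.

SQL:
SELECT a.product, b.name AS customer
FROM orders a
INNER JOIN customers b ON a.customer_id = b.id

Result:
product    | customer
-----------+---------
Keyboard   | Aaron   
Lamp       | Wendy   
Printer    | Helen   
Camera     | Wendy   
Headphones | Aaron   
Phone      | Wendy   
Chair      | Helen   


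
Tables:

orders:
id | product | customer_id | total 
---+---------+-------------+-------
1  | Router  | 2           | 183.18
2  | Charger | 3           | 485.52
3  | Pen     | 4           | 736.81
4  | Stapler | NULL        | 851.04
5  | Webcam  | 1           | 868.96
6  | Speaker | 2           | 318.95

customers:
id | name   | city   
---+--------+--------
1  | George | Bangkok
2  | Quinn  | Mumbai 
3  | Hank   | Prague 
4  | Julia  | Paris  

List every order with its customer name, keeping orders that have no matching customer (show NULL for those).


LEFT JOIN keeps every row from orders (the left table); where customer_id has no match in customers, the customer columns become NULL. Walk through each order:
  - order 1 (Router): customer_id=2 -> matches Quinn
  - order 2 (Charger): customer_id=3 -> matches Hank
  - order 3 (Pen): customer_id=4 -> matches Julia
  - order 4 (Stapler): customer_id=NULL, no match -> kept with NULL
  - order 5 (Webcam): customer_id=1 -> matches George
  - order 6 (Speaker): customer_id=2 -> matches Quinn
All 6 rows appear; 1 has NULL customer.

SQL:
SELECT a.product, b.name AS customer
FROM orders a
LEFT JOIN customers b ON a.customer_id = b.id

Result:
product | customer
--------+---------
Router  | Quinn   
Charger | Hank    
Pen     | Julia   
Stapler | NULL    
Webcam  | George  
Speaker | Quinn   


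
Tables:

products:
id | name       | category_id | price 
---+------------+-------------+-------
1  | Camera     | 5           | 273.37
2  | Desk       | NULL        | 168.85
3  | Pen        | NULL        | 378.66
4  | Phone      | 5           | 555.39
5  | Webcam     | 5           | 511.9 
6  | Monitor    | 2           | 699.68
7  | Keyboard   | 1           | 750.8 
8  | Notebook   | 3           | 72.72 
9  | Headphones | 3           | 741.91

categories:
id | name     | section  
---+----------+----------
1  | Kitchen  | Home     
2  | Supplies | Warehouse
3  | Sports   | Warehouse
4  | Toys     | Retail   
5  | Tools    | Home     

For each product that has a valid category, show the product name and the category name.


INNER JOIN keeps only products rows whose category_id matches an id in categories. Walk through each product:
  - product 1 (Camera): category_id=5 -> matches Tools
  - product 2 (Desk): category_id=NULL, no match -> dropped
  - product 3 (Pen): category_id=NULL, no match -> dropped
  - product 4 (Phone): category_id=5 -> matches Tools
  - product 5 (Webcam): category_id=5 -> matches Tools
  - product 6 (Monitor): category_id=2 -> matches Supplies
  - product 7 (Keyboard): category_id=1 -> matches Kitchen
  - product 8 (Notebook): category_id=3 -> matches Sports
  - product 9 (Headphones): category_id=3 -> matches Sports
So 2 of 9 rows are dropped.

SQL:
SELECT a.name, b.name AS category
FROM products a
INNER JOIN categories b ON a.category_id = b.id

Result:
name       | category
-----------+---------
Camera     | Tools   
Phone      | Tools   
Webcam     | Tools   
Monitor    | Supplies
Keyboard   | Kitchen 
Notebook   | Sports  
Headphones | Sports  


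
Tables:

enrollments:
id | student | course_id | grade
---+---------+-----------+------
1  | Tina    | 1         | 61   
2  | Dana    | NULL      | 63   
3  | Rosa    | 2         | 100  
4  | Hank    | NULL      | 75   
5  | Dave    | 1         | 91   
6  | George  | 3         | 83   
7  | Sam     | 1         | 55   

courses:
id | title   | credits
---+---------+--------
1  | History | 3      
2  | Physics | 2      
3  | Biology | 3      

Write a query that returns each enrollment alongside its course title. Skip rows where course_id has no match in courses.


INNER JOIN keeps only enrollments rows whose course_id matches an id in courses. Walk through each enrollment:
  - enrollment 1 (Tina): course_id=1 -> matches History
  - enrollment 2 (Dana): course_id=NULL, no match -> dropped
  - enrollment 3 (Rosa): course_id=2 -> matches Physics
  - enrollment 4 (Hank): course_id=NULL, no match -> dropped
  - enrollment 5 (Dave): course_id=1 -> matches History
  - enrollment 6 (George): course_id=3 -> matches Biology
  - enrollment 7 (Sam): course_id=1 -> matches History
So 2 of 7 rows are dropped.

SQL:
SELECT a.student, b.title AS course
FROM enrollments a
INNER JOIN courses b ON a.course_id = b.id

Result:
student | course 
--------+--------
Tina    | History
Rosa    | Physics
Dave    | History
George  | Biology
Sam     | History


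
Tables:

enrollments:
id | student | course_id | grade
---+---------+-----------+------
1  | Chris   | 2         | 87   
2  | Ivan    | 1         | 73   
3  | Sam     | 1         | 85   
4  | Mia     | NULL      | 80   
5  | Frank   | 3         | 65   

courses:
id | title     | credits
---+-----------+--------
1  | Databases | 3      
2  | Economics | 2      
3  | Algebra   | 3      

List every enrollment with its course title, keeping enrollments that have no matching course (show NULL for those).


LEFT JOIN keeps every row from enrollments (the left table); where course_id has no match in courses, the course columns become NULL. Walk through each enrollment:
  - enrollment 1 (Chris): course_id=2 -> matches Economics
  - enrollment 2 (Ivan): course_id=1 -> matches Databases
  - enrollment 3 (Sam): course_id=1 -> matches Databases
  - enrollment 4 (Mia): course_id=NULL, no match -> kept with NULL
  - enrollment 5 (Frank): course_id=3 -> matches Algebra
All 5 rows appear; 1 has NULL course.

SQL:
SELECT a.student, b.title AS course
FROM enrollments a
LEFT JOIN courses b ON a.course_id = b.id

Result:
student | course   
--------+----------
Chris   | Economics
Ivan    | Databases
Sam     | Databases
Mia     | NULL     
Frank   | Algebra  
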